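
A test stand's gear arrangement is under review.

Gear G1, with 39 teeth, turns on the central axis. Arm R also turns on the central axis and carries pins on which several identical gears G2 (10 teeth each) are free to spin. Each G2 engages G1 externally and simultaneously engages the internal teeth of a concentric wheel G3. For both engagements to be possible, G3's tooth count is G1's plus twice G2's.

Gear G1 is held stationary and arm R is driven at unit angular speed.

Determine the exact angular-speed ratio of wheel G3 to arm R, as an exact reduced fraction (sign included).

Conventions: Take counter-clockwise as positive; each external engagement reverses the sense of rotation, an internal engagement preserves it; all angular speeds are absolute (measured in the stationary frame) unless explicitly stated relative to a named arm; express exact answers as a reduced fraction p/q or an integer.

98/59

class = planetary set [G3 = 39+2·10 = 59; Willis about the carrier]
ring teeth: 39 + 2·10 = 59
39(ω_sun−ω_arm) = −59(ω_ring−ω_arm),  ω_sun = 0, ω_arm = 1
ω_ring = 1 − (39/59)(0−1) = 98/59
ω_out/ω_in = 98/59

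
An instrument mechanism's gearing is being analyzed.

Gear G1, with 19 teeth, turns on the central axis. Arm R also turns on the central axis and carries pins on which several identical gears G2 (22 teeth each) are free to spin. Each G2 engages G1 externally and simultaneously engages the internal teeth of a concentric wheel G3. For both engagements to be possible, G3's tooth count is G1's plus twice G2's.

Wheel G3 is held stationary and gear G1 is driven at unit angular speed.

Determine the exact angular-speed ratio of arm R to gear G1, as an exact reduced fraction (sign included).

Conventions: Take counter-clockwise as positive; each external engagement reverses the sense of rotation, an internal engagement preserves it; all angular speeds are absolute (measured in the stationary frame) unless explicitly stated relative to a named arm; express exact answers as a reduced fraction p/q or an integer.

topology: planetary set — G1 19T / G2 22T / G3 63T, arm = carrier (Willis)
ring teeth: 19 + 2·22 = 63
19(ω_sun−ω_arm) = −63(ω_ring−ω_arm),  ω_ring = 0, ω_sun = 1
19(1−ω_arm) = −63(0−ω_arm)  ⇒  82·ω_arm = 19  ⇒  ω_arm = 19/82
ω_out/ω_in = 19/82

19/82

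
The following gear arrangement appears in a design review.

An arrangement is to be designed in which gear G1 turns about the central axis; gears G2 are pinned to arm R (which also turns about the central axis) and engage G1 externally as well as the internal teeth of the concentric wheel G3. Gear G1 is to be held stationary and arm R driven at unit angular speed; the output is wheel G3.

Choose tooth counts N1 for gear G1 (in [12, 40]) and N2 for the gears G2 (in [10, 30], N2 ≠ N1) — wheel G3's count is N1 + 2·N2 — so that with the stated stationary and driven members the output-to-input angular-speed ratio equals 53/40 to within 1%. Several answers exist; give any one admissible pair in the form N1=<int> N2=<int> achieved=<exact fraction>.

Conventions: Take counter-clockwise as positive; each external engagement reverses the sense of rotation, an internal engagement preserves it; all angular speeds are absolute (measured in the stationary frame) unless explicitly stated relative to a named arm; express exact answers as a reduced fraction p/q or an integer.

topology: planetary set — design target 53/40, arm = carrier (Willis)
Willis with ω_sun = 0: ω_ring/ω_arm = (N1+N3)/N3; set equal to 53/40  ⇒  N3/N1 = 1/(53/40 − 1) = 40/13
N3 = N1 + 2·N2  ⇒  N2/N1 = (N3/N1 − 1)/2 = (40/13 − 1)/2 = 27/26
smallest multiple with N1 ≥ 12 and N2 ≥ 10: k = 1  ⇒  N1 = 1·26 = 26, N2 = 1·27 = 27 (N1 ≤ 40, N2 ≤ 30, N2 ≠ N1 ✓), N3 = 26 + 2·27 = 80
check: (N1+N3)/N3 with N1 = 26, N3 = 80 gives 53/40; |achieved − target| = 0 ≤ 53/4000 ✓

N1=26 N2=27 achieved=53/40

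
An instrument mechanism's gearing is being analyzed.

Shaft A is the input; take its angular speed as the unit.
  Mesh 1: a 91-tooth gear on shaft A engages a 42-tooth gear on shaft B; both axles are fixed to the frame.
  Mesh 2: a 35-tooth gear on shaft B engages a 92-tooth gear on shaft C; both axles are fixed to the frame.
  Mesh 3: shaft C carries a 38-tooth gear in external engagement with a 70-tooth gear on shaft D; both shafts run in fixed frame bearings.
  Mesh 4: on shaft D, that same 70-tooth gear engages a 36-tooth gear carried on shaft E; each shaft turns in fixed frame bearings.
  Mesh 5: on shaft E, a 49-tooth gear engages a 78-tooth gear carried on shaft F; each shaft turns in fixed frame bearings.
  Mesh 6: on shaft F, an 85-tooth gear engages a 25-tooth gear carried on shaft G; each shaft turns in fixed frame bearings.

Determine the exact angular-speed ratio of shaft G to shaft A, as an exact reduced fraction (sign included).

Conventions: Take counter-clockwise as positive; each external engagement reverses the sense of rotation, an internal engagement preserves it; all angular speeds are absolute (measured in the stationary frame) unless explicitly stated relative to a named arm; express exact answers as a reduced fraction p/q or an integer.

110789/59616

class = fixed-axis compound train [6 meshes; 6 ratios multiply, 6 sense flips]
mesh 1 [91T→42T]: running ratio 13/6, sense −
mesh 2 [35T→92T]: running ratio 455/552, sense +
mesh 3 [38T→70T]: running ratio 247/552, sense −
mesh 4 [70T→36T]: running ratio 8645/9936, sense +
mesh 5 [49T→78T]: running ratio 32585/59616, sense −
mesh 6 [85T→25T]: running ratio 110789/59616, sense +
ω_out/ω_in = 110789/59616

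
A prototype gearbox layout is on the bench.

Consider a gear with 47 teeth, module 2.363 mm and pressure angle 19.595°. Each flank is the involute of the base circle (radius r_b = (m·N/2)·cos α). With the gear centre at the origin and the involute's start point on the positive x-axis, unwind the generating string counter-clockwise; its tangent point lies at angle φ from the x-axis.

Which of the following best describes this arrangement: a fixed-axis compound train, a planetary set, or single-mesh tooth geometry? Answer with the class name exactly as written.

recognized (one wheel, involute flank): single-mesh tooth geometry, m = 2.363, N = 47
classification: single-mesh tooth geometry

single-mesh tooth geometry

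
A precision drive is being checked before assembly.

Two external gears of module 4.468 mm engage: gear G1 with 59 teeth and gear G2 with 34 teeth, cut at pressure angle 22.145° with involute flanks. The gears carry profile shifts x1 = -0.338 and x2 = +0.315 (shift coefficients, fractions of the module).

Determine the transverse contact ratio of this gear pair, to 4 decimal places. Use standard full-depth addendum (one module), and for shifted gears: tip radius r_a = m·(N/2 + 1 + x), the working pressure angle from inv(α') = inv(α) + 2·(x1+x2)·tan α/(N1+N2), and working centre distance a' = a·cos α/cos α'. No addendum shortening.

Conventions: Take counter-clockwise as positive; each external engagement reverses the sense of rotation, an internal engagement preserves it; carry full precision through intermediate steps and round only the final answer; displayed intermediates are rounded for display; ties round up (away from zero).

1.6016

class = single-mesh tooth geometry [involute pair 59T × 34T, m = 4.468]
base radii: r_b1 = 122.083048, r_b2 = 70.352943
tip radii: r_a1 = 134.763816, r_a2 = 81.831420
inv(α') = inv(22.145°) + 2·(-0.338+0.315)·tan α/(59+34) = 0.02026862  ⇒  α' = 22.07512°
a' = a·cos α / cos α' = 207.7620·cos 22.145°/cos 22.07512° = 207.659082
action lengths: √(r_a1²−r_b1²) = 57.070267, √(r_a2²−r_b2²) = 41.795271
base pitch p_b = π·m·cos α = 13.001193
CR = (57.070267 + 41.795271 − 207.659082·sin 22.07512°)/13.001193 = 1.601600
contact ratio ≈ 1.6016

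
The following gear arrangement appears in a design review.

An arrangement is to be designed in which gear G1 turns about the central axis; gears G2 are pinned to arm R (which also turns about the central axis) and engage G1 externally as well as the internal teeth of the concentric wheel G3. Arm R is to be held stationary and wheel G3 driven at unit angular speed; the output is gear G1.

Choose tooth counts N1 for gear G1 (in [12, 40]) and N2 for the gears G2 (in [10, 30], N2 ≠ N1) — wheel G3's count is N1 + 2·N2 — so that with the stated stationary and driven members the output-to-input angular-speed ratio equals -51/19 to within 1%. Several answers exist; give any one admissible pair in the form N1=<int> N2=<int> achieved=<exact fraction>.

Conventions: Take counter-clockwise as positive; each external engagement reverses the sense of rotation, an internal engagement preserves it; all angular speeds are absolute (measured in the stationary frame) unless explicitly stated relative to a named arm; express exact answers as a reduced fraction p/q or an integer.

class = planetary set [ratio -51/19 wanted; Willis about the carrier]
Willis with ω_arm = 0: ω_sun/ω_ring = −N3/N1; set equal to -51/19  ⇒  N3/N1 = −(-51/19) = 51/19
N3 = N1 + 2·N2  ⇒  N2/N1 = (N3/N1 − 1)/2 = (51/19 − 1)/2 = 16/19
smallest multiple with N1 ≥ 12 and N2 ≥ 10: k = 1  ⇒  N1 = 1·19 = 19, N2 = 1·16 = 16 (N1 ≤ 40, N2 ≤ 30, N2 ≠ N1 ✓), N3 = 19 + 2·16 = 51
check: −N3/N1 with N1 = 19, N3 = 51 gives -51/19; |achieved − target| = 0 ≤ 51/1900 ✓

N1=19 N2=16 achieved=-51/19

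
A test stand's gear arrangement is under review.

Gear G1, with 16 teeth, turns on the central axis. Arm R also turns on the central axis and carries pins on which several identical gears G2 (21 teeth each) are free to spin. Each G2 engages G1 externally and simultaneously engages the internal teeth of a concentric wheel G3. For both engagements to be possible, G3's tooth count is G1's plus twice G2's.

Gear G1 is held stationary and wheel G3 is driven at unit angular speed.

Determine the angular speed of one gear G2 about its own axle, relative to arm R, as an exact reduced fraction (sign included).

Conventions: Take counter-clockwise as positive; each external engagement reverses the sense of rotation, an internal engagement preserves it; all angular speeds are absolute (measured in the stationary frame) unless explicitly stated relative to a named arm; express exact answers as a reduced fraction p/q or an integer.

topology: planetary set — G1 16T / G2 21T / G3 58T, arm = carrier (Willis)
ring teeth: 16 + 2·21 = 58
16(ω_sun−ω_arm) = −58(ω_ring−ω_arm),  ω_sun = 0, ω_ring = 1
16(0−ω_arm) = −58(1−ω_arm)  ⇒  74·ω_arm = 58  ⇒  ω_arm = 29/37
sun–planet mesh: 16·(0−29/37) = −21·(ω_p−ω_arm)  ⇒  ω_p−ω_arm = 464/777
exact speed ratio = 464/777

464/777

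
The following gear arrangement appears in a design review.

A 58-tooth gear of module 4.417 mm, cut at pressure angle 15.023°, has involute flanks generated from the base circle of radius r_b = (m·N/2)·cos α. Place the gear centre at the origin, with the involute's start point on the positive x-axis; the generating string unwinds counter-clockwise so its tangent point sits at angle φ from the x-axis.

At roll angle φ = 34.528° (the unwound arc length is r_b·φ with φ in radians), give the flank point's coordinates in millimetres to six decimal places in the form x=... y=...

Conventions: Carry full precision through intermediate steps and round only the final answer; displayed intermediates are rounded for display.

single-mesh involute tooth geometry (58T wheel at module 4.417)
pitch radius r_p = m·N/2 = 4.417·58/2 = 128.093000
base radius r_b = r_p·cos α = 128.093000·cos 15.023° = 123.715018
roll angle φ = 34.528° = 0.60262728 rad
x = r_b·(cos φ + φ·sin φ) = 144.180428
y = r_b·(sin φ − φ·cos φ) = 8.701478

x=144.180428 y=8.701478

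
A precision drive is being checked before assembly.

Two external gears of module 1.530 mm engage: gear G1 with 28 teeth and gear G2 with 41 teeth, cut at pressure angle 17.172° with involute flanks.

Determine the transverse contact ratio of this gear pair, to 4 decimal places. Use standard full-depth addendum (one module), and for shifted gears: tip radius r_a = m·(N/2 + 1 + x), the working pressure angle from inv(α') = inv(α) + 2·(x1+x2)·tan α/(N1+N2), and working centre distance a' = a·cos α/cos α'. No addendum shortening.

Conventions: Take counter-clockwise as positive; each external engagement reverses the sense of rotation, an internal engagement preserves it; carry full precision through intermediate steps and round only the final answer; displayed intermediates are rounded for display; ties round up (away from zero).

recognized (one external pair, fixed centres): single-mesh tooth geometry, m = 1.530, N1 = 28, N2 = 41
base radii: r_b1 = 20.465155, r_b2 = 29.966835
tip radii: r_a1 = 22.950000, r_a2 = 32.895000
no profile shift: α' = α, a' = a
action lengths: √(r_a1²−r_b1²) = 10.386525, √(r_a2²−r_b2²) = 13.567234
base pitch p_b = π·m·cos α = 4.592370
CR = (10.386525 + 13.567234 − 52.785000·sin 17.17200°)/4.592370 = 1.822469
contact ratio ≈ 1.8225

1.8225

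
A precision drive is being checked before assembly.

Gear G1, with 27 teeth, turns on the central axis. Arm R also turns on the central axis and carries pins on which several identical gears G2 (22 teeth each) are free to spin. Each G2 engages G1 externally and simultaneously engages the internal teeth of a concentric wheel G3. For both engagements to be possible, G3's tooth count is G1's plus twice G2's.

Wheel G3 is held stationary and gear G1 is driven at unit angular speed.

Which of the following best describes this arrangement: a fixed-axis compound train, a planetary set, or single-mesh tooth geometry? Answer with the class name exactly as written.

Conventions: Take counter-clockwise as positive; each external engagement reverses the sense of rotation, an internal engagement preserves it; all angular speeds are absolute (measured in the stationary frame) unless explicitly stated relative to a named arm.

planetary set

recognized (axles ride arm R): planetary set, 27/22/71 teeth
classification: planetary set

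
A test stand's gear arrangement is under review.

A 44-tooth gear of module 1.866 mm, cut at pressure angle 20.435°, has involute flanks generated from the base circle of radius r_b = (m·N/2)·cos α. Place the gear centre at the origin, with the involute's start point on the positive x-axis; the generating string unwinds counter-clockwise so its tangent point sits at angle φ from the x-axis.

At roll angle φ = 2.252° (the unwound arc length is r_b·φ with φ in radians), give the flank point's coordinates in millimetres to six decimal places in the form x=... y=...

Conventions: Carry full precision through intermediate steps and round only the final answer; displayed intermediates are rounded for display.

topology: single-mesh involute geometry — m = 1.866, N = 44
pitch radius r_p = m·N/2 = 1.866·44/2 = 41.052000
base radius r_b = r_p·cos α = 41.052000·cos 20.435° = 38.468552
roll angle φ = 2.252° = 0.03930481 rad
x = r_b·(cos φ + φ·sin φ) = 38.498255
y = r_b·(sin φ − φ·cos φ) = 0.000778

x=38.498255 y=0.000778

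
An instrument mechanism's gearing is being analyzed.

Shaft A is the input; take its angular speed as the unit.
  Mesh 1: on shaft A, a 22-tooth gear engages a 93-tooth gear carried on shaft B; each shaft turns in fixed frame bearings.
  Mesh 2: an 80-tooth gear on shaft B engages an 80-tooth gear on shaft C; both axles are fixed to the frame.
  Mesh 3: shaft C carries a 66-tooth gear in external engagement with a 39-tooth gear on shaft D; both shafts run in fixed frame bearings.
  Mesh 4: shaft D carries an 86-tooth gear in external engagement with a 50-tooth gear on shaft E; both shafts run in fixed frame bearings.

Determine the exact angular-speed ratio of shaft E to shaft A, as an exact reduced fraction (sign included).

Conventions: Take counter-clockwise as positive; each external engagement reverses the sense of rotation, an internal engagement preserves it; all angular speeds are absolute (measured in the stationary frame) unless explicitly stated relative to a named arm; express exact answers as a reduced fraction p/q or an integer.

class = fixed-axis compound train [4 meshes; 4 ratios multiply, 4 sense flips]
mesh 1 [22T→93T]: running ratio 22/93, sense −
mesh 2 [80T→80T]: running ratio 22/93, sense +
mesh 3 [66T→39T]: running ratio 484/1209, sense −
mesh 4 [86T→50T]: running ratio 20812/30225, sense +
ω_out/ω_in = 20812/30225

20812/30225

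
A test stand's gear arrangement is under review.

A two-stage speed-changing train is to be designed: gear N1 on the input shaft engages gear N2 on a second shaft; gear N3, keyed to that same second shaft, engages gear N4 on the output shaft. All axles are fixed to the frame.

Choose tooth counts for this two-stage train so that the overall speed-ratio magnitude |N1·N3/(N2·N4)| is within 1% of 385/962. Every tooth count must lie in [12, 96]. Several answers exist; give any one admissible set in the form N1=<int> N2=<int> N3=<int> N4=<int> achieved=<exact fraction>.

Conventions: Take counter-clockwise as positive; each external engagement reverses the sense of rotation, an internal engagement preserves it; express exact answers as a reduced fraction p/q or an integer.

2-stage fixed-axis compound train for ratio 385/962
target = 385/962 in lowest terms: an exact hit needs N1·N3 = k·385 and N2·N4 = k·962 for one integer k, every count in [12, 96]; additionally prefer no 1:1 stage (N1 ≠ N2, N3 ≠ N4)
k = 1: no 1:1-free in-range split of k·385 and k·962 into factor pairs; take k = 2
k = 2: N1·N3 = 770 = 14·55, N2·N4 = 1924 = 26·74
achieved = 14·55/(26·74) = 385/962; |achieved − target| = 0 ≤ 77/19240 ✓

N1=14 N2=26 N3=55 N4=74 achieved=385/962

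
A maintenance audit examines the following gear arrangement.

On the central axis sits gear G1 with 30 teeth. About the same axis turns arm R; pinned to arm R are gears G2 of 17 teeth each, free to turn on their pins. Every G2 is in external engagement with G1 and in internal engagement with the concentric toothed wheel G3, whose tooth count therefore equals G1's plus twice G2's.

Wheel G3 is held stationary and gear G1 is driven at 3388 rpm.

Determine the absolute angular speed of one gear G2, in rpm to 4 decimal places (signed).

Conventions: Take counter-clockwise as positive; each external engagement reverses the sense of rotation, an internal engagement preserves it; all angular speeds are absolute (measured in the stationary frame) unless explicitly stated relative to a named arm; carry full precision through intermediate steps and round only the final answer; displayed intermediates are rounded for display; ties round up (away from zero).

-2989.4118 rpm

class = planetary set [G3 = 30+2·17 = 64; Willis about the carrier]
normalise by the input: solve with ω_sun = 1, then scale by 3388 rpm
ring teeth: 30 + 2·17 = 64
30(ω_sun−ω_arm) = −64(ω_ring−ω_arm),  ω_ring = 0, ω_sun = 1
30(1−ω_arm) = −64(0−ω_arm)  ⇒  94·ω_arm = 30  ⇒  ω_arm = 15/47
sun–planet mesh: 30·(1−15/47) = −17·(ω_p−ω_arm)  ⇒  ω_p−ω_arm = -960/799
ω_p = 15/47 − 960/799 = -15/17
scale: ω_p = -15/17 × 3388 rpm = -2989.4118 rpm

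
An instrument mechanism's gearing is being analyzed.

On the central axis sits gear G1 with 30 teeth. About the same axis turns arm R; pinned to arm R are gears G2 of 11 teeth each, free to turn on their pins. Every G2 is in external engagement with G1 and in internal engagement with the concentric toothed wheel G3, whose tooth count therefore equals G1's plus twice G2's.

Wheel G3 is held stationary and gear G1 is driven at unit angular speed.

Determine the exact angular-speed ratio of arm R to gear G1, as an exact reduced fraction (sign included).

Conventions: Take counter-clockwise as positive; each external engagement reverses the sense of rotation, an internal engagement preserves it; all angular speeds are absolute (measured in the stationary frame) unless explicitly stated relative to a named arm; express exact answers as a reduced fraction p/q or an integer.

15/41

topology: planetary set — G1 30T / G2 11T / G3 52T, arm = carrier (Willis)
ring teeth: 30 + 2·11 = 52
30(ω_sun−ω_arm) = −52(ω_ring−ω_arm),  ω_ring = 0, ω_sun = 1
30(1−ω_arm) = −52(0−ω_arm)  ⇒  82·ω_arm = 30  ⇒  ω_arm = 15/41
ω_out/ω_in = 15/41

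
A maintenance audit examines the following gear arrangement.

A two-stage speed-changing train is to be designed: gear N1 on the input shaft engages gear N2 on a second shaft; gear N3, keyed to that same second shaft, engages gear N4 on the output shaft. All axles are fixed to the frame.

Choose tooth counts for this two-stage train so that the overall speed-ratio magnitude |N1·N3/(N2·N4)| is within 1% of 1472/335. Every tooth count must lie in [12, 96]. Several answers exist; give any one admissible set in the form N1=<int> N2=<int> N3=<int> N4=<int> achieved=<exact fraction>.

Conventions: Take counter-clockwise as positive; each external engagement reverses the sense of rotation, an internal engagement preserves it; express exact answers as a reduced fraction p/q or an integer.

topology: fixed-axis compound train — 2 stages, target 1472/335
target = 1472/335 in lowest terms: an exact hit needs N1·N3 = k·1472 and N2·N4 = k·335 for one integer k, every count in [12, 96]; additionally prefer no 1:1 stage (N1 ≠ N2, N3 ≠ N4)
k = 1…2: no 1:1-free in-range split of k·1472 and k·335 into factor pairs; take k = 3
k = 3: N1·N3 = 4416 = 46·96, N2·N4 = 1005 = 15·67
achieved = 46·96/(15·67) = 1472/335; |achieved − target| = 0 ≤ 368/8375 ✓

N1=46 N2=15 N3=96 N4=67 achieved=1472/335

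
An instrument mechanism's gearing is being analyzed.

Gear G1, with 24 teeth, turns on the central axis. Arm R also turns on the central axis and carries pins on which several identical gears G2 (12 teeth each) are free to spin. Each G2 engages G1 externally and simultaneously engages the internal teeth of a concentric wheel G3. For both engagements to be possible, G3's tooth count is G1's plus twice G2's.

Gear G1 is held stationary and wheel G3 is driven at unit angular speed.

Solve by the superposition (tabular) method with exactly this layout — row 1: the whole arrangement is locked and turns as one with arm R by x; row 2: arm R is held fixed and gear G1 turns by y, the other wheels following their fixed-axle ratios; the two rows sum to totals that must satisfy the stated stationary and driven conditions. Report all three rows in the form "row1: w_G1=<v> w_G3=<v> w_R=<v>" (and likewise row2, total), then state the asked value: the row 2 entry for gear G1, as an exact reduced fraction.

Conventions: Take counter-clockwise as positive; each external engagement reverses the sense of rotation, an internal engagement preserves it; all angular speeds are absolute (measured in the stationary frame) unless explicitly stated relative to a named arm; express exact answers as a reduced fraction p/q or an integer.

recognized (axles ride arm R): planetary set, 24/12/48 teeth
row 1: whole set turns with the arm by x
row 2 — arm fixed, fixed-axis ratios: sun y, ring −(24/48)·y, arm 0
boundary: total ω_sun = x + y = 0 and total ω_ring = x − (24/48)·y = 1  ⇒  y = -2/3, x = 2/3
row 2 ring = −(24/48)·(-2/3) = 1/3
totals (row 1 + row 2): sun 2/3 + (-2/3) = 0, ring 2/3 + 1/3 = 1, arm 2/3 + 0 = 2/3
asked cell (row2, sun) = -2/3

row1: w_G1=2/3 w_G3=2/3 w_R=2/3
row2: w_G1=-2/3 w_G3=1/3 w_R=0
total: w_G1=0 w_G3=1 w_R=2/3
asked value: -2/3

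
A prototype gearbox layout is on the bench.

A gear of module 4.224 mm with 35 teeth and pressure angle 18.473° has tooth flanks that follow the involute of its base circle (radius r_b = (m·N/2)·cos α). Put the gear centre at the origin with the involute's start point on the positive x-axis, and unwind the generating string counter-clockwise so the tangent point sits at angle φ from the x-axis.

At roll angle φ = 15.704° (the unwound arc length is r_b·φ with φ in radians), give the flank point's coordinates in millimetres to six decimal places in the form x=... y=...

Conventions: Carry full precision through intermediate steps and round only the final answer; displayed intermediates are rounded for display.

topology: single-mesh involute geometry — m = 4.224, N = 35
pitch radius r_p = m·N/2 = 4.224·35/2 = 73.920000
base radius r_b = r_p·cos α = 73.920000·cos 18.473° = 70.111130
roll angle φ = 15.704° = 0.27408651 rad
x = r_b·(cos φ + φ·sin φ) = 72.695370
y = r_b·(sin φ − φ·cos φ) = 0.477598

x=72.695370 y=0.477598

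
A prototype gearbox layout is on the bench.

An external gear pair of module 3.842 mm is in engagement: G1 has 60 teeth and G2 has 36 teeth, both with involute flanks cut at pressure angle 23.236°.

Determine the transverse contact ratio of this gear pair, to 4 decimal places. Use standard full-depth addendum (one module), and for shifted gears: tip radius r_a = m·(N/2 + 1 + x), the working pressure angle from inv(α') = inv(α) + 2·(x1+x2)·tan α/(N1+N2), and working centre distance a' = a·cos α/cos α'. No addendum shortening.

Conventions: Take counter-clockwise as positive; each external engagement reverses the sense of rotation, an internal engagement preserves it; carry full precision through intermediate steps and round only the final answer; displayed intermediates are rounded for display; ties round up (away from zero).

single-mesh involute tooth geometry (60T engaging 36T at module 3.842)
base radii: r_b1 = 105.910989, r_b2 = 63.546593
tip radii: r_a1 = 119.102000, r_a2 = 72.998000
no profile shift: α' = α, a' = a
action lengths: √(r_a1²−r_b1²) = 54.480720, √(r_a2²−r_b2²) = 35.924065
base pitch p_b = π·m·cos α = 11.090973
CR = (54.480720 + 35.924065 − 184.416000·sin 23.23600°)/11.090973 = 1.591304
contact ratio ≈ 1.5913

1.5913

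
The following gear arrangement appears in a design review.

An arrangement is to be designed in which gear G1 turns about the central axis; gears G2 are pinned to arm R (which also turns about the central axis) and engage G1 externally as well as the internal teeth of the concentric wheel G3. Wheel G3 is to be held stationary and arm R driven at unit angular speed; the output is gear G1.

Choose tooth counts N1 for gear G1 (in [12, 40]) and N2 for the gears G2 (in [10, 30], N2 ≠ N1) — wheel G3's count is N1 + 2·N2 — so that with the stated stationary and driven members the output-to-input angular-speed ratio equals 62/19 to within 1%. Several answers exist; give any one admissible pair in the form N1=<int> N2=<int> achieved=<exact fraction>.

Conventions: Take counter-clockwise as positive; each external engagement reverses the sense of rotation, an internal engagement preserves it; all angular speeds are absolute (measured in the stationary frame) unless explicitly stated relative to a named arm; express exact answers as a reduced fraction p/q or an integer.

class = planetary set [ratio 62/19 wanted; Willis about the carrier]
Willis with ω_ring = 0: ω_sun/ω_arm = (N1+N3)/N1; set equal to 62/19  ⇒  N3/N1 = 62/19 − 1 = 43/19
N3 = N1 + 2·N2  ⇒  N2/N1 = (N3/N1 − 1)/2 = (43/19 − 1)/2 = 12/19
smallest multiple with N1 ≥ 12 and N2 ≥ 10: k = 1  ⇒  N1 = 1·19 = 19, N2 = 1·12 = 12 (N1 ≤ 40, N2 ≤ 30, N2 ≠ N1 ✓), N3 = 19 + 2·12 = 43
check: (N1+N3)/N1 with N1 = 19, N3 = 43 gives 62/19; |achieved − target| = 0 ≤ 31/950 ✓

N1=19 N2=12 achieved=62/19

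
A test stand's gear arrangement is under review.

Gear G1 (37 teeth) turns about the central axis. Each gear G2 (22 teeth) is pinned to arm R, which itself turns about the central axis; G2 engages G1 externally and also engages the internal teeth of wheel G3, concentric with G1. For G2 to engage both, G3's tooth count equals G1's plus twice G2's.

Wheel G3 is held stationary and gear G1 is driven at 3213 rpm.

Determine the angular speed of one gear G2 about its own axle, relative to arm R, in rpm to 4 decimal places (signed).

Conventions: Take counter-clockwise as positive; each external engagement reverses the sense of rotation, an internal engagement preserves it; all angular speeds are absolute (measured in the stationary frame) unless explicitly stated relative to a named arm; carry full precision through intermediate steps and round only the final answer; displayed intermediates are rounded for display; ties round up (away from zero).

-3709.3070 rpm

planetary set (37T centre, 22T on arm, 81T internal) — Willis relation
normalise by the input: solve with ω_sun = 1, then scale by 3213 rpm
ring teeth: 37 + 2·22 = 81
37(ω_sun−ω_arm) = −81(ω_ring−ω_arm),  ω_ring = 0, ω_sun = 1
37(1−ω_arm) = −81(0−ω_arm)  ⇒  118·ω_arm = 37  ⇒  ω_arm = 37/118
sun–planet mesh: 37·(1−37/118) = −22·(ω_p−ω_arm)  ⇒  ω_p−ω_arm = -2997/2596
scale: ω_p−ω_arm = -2997/2596 × 3213 rpm = -3709.3070 rpm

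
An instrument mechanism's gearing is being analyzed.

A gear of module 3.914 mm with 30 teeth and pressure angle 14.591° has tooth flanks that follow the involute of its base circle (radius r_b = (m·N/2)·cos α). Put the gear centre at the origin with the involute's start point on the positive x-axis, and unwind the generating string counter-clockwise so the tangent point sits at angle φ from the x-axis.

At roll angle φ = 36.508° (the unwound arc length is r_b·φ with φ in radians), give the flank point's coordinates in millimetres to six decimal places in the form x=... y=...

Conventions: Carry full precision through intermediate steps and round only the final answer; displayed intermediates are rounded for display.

x=67.205850 y=4.703418

single-mesh involute tooth geometry (30T wheel at module 3.914)
pitch radius r_p = m·N/2 = 3.914·30/2 = 58.710000
base radius r_b = r_p·cos α = 58.710000·cos 14.591° = 56.816529
roll angle φ = 36.508° = 0.63718480 rad
x = r_b·(cos φ + φ·sin φ) = 67.205850
y = r_b·(sin φ − φ·cos φ) = 4.703418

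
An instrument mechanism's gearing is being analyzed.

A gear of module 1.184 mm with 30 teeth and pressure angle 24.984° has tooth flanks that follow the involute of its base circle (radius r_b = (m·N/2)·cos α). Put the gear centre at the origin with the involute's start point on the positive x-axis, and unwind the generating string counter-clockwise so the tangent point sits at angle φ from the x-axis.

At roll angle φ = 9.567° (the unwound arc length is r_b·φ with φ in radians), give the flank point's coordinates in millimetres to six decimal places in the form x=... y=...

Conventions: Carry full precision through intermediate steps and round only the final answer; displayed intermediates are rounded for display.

class = single-mesh tooth geometry [base-circle involute, m = 1.184, 30T]
pitch radius r_p = m·N/2 = 1.184·30/2 = 17.760000
base radius r_b = r_p·cos α = 17.760000·cos 24.984° = 16.098122
roll angle φ = 9.567° = 0.16697565 rad
x = r_b·(cos φ + φ·sin φ) = 16.320975
y = r_b·(sin φ − φ·cos φ) = 0.024912

x=16.320975 y=0.024912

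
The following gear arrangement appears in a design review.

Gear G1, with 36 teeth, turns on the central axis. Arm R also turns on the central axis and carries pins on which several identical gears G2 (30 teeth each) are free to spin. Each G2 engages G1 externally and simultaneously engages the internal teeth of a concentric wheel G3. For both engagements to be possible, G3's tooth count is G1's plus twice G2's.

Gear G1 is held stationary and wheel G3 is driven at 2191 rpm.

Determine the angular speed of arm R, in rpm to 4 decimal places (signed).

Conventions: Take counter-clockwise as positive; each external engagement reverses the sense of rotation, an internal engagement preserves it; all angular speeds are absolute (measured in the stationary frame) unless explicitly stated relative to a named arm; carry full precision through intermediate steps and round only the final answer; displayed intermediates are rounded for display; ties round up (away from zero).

+1593.4545 rpm

planetary set (36T centre, 30T on arm, 96T internal) — Willis relation
normalise by the input: solve with ω_ring = 1, then scale by 2191 rpm
ring teeth: 36 + 2·30 = 96
36(ω_sun−ω_arm) = −96(ω_ring−ω_arm),  ω_sun = 0, ω_ring = 1
36(0−ω_arm) = −96(1−ω_arm)  ⇒  132·ω_arm = 96  ⇒  ω_arm = 8/11
scale: ω_arm = 8/11 × 2191 rpm = +1593.4545 rpm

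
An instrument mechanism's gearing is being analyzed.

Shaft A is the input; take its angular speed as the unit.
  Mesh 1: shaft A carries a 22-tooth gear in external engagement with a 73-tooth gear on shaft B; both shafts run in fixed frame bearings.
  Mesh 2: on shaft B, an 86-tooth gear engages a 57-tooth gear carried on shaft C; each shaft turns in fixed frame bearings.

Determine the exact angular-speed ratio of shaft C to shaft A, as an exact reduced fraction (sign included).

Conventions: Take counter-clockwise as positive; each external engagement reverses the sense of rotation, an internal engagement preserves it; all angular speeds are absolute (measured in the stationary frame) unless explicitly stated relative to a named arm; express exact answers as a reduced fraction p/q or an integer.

1892/4161

class = fixed-axis compound train [2 meshes; 2 ratios multiply, 2 sense flips]
mesh 1 [22T→73T]: running ratio 22/73, sense −
mesh 2 [86T→57T]: running ratio 1892/4161, sense +
ω_out/ω_in = 1892/4161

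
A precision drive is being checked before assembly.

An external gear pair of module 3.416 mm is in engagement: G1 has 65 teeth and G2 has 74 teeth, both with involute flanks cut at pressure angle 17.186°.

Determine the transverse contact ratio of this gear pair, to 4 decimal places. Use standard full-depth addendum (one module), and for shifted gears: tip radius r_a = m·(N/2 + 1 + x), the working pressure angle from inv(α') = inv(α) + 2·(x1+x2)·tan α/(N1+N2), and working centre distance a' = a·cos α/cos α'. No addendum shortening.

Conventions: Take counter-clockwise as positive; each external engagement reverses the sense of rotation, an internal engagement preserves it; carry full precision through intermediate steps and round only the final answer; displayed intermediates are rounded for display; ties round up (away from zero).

1.9958

recognized (one external pair, fixed centres): single-mesh tooth geometry, m = 3.416, N1 = 65, N2 = 74
base radii: r_b1 = 106.063022, r_b2 = 120.748672
tip radii: r_a1 = 114.436000, r_a2 = 129.808000
no profile shift: α' = α, a' = a
action lengths: √(r_a1²−r_b1²) = 42.967818, √(r_a2²−r_b2²) = 47.643207
base pitch p_b = π·m·cos α = 10.252517
CR = (42.967818 + 47.643207 − 237.412000·sin 17.18600°)/10.252517 = 1.995783
contact ratio ≈ 1.9958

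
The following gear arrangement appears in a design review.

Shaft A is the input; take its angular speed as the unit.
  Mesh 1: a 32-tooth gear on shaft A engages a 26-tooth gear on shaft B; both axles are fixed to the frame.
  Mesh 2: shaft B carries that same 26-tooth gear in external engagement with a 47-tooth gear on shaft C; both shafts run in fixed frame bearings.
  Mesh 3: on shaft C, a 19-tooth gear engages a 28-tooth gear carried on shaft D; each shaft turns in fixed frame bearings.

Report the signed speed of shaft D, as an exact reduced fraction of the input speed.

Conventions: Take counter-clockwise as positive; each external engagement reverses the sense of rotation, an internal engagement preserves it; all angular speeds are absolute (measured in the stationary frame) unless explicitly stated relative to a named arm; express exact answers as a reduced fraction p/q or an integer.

3-mesh fixed-axis compound train (all bearings frame-fixed)
mesh 1 [32T→26T]: |ω|/ω_in = 1×32/26 = 16/13, sense flips to −
mesh 2 [26T→47T]: |ω|/ω_in = (16/13)×26/47 = 32/47, sense flips to +
mesh 3 [19T→28T]: |ω|/ω_in = (32/47)×19/28 = 152/329, sense flips to −
signed output speed (× input speed) = -152/329

-152/329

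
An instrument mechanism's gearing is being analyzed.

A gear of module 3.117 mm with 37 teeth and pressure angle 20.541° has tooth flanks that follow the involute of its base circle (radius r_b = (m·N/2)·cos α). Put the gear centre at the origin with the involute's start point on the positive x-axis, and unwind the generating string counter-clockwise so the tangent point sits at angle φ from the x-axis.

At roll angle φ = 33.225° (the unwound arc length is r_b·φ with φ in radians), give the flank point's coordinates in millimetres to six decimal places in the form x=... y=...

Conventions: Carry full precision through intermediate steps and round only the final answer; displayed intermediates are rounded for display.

x=62.328099 y=3.393211

single-mesh involute tooth geometry (37T wheel at module 3.117)
pitch radius r_p = m·N/2 = 3.117·37/2 = 57.664500
base radius r_b = r_p·cos α = 57.664500·cos 20.541° = 53.998269
roll angle φ = 33.225° = 0.57988564 rad
x = r_b·(cos φ + φ·sin φ) = 62.328099
y = r_b·(sin φ − φ·cos φ) = 3.393211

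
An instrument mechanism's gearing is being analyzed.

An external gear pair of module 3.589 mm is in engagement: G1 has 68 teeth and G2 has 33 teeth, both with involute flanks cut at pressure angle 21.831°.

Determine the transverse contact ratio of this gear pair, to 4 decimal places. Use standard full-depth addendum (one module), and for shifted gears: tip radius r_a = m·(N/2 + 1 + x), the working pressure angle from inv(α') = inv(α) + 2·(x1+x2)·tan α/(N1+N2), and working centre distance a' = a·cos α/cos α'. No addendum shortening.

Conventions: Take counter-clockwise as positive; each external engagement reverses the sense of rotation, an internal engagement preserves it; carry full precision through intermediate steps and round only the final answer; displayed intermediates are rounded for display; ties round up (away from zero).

topology: single-mesh involute geometry — m = 3.589, 68T/33T pair
base radii: r_b1 = 113.274876, r_b2 = 54.971631
tip radii: r_a1 = 125.615000, r_a2 = 62.807500
no profile shift: α' = α, a' = a
action lengths: √(r_a1²−r_b1²) = 54.294849, √(r_a2²−r_b2²) = 30.379299
base pitch p_b = π·m·cos α = 10.466574
CR = (54.294849 + 30.379299 − 181.244500·sin 21.83100°)/10.466574 = 1.650467
contact ratio ≈ 1.6505

1.6505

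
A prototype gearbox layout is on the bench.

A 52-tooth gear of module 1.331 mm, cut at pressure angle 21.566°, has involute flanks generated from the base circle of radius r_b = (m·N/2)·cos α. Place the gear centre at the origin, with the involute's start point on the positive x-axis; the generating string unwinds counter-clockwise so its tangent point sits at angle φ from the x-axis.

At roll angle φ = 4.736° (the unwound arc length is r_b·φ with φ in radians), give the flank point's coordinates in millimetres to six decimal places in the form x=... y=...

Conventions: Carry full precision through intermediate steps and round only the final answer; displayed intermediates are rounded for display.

recognized (one wheel, involute flank): single-mesh tooth geometry, m = 1.331, N = 52
pitch radius r_p = m·N/2 = 1.331·52/2 = 34.606000
base radius r_b = r_p·cos α = 34.606000·cos 21.566° = 32.183399
roll angle φ = 4.736° = 0.08265879 rad
x = r_b·(cos φ + φ·sin φ) = 32.293157
y = r_b·(sin φ − φ·cos φ) = 0.006055

x=32.293157 y=0.006055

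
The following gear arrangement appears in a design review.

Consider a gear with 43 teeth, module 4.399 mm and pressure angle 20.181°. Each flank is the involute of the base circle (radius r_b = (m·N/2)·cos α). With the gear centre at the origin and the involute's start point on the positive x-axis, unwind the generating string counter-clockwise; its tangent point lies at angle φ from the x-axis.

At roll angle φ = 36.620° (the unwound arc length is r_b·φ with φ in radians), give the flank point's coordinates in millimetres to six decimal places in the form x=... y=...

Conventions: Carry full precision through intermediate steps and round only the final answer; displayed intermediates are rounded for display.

x=105.093661 y=7.414751

topology: single-mesh involute geometry — m = 4.399, N = 43
pitch radius r_p = m·N/2 = 4.399·43/2 = 94.578500
base radius r_b = r_p·cos α = 94.578500·cos 20.181° = 88.772087
roll angle φ = 36.620° = 0.63913957 rad
x = r_b·(cos φ + φ·sin φ) = 105.093661
y = r_b·(sin φ − φ·cos φ) = 7.414751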